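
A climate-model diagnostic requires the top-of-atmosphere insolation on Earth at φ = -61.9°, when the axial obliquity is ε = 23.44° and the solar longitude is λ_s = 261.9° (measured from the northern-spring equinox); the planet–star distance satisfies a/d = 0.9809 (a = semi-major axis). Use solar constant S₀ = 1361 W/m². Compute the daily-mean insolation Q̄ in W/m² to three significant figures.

Q̄ ≈ 470 W/m²

Solar declination: sin δ = sin ε · sin λ_s = sin 23.44° × sin 261.9° = -0.39382, so δ = -23.192°.
cos H₀ = −tan(-61.9°) tan(-23.192°) = -0.8024, H₀ = 2.5021 rad.
Bracket: H₀ sin φ sin δ + cos φ cos δ sin H₀ = 2.5021×-0.88213×-0.39382 + 0.47101×0.91919×0.59678 = 0.869231 + 0.258375 = 1.127606.
Inverse-square distance factor (a/d)² = 0.9809² = 0.962165.
Q̄ = (S₀/π) × 0.962165 × [bracket] = (1361/π) × 0.962165 × 1.127606 = 470.0 W/m².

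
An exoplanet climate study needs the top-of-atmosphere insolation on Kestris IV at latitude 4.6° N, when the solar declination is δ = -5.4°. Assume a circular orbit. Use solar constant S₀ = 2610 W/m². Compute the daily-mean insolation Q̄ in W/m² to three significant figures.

Q̄ ≈ 815 W/m²

cos H₀ = −tan(+4.6°) tan(-5.400°) = 0.0076, H₀ = 1.5632 rad.
Bracket: H₀ sin φ sin δ + cos φ cos δ sin H₀ = 1.5632×0.08020×-0.09411 + 0.99678×0.99556×0.99997 = -0.011798 + 0.992325 = 0.980527.
Q̄ = (S₀/π) × [bracket] = (2610/π) × 0.980527 = 814.6 W/m².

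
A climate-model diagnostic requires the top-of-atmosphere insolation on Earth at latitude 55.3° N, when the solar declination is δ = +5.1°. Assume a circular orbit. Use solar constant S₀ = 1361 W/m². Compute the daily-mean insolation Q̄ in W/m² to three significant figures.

Q̄ ≈ 297 W/m²

cos H₀ = −tan(+55.3°) tan(+5.100°) = -0.1289, H₀ = 1.7000 rad.
Bracket: H₀ sin φ sin δ + cos φ cos δ sin H₀ = 1.7000×0.82214×0.08889 + 0.56928×0.99604×0.99166 = 0.124236 + 0.562297 = 0.686533.
Q̄ = (S₀/π) × [bracket] = (1361/π) × 0.686533 = 297.4 W/m².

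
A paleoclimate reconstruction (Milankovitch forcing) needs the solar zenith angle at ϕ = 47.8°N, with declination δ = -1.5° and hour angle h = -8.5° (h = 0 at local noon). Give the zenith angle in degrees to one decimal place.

cos θ_z = sin ϕ sin δ + cos ϕ cos δ cos h = -0.019392 + 0.664115 = 0.644723.
θ_z = arccos(0.644723) = 49.9°.

θ_z = 49.9°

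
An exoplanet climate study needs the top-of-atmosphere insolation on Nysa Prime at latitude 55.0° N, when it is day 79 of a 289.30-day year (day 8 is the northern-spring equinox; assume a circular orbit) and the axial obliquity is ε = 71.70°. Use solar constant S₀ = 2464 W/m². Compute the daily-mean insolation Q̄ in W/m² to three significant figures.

Solar longitude: λ_s = 360° × (79 − 8)/289.30 = 88.351°.
sin δ = sin 71.70° × sin 88.351° = 0.94903, so δ = +71.628°.
cos H₀ = −tan(+55.0°) tan(+71.628°) = -4.3003 ≤ −1 ⇒ polar day, H₀ = π.
Bracket: H₀ sin φ sin δ + cos φ cos δ sin H₀ = 3.1416×0.81915×0.94903 + 0.57358×0.31518×0.00000 = 2.442273 + 0.000000 = 2.442273.
Q̄ = (S₀/π) × [bracket] = (2464/π) × 2.442273 = 1916 W/m².

Q̄ ≈ 1.92e+03 W/m²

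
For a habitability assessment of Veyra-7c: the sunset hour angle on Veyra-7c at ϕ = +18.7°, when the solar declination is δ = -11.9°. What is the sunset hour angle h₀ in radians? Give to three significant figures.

cos h₀ = −tan ϕ · tan δ = −tan(+18.7°) × tan(-11.900°) = 0.0713, so h₀ = 1.4994 rad = 85.91°.

h₀ = 1.50 rad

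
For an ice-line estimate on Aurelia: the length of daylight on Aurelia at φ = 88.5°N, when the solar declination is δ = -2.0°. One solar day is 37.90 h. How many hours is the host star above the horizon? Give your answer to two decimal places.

0.00 h

cos H₀ = −tan φ · tan δ = 1.3336 ≥ 1, so the host star never rises (polar night) and H₀ = 0.
Daylight = 2H₀/(2π) × 37.90 h = (0.0000/π) × 37.90 = 0.00 h.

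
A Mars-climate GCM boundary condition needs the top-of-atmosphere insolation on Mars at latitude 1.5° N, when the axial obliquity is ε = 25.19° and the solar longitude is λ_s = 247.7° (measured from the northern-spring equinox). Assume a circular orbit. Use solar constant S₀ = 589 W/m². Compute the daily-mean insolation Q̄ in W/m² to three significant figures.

Solar declination: sin δ = sin ε · sin λ_s = sin 25.19° × sin 247.7° = -0.39379, so δ = -23.190°.
cos H₀ = −tan(+1.5°) tan(-23.190°) = 0.0112, H₀ = 1.5596 rad.
Bracket: H₀ sin φ sin δ + cos φ cos δ sin H₀ = 1.5596×0.02618×-0.39379 + 0.99966×0.91920×0.99994 = -0.016079 + 0.918832 = 0.902753.
Q̄ = (S₀/π) × [bracket] = (589/π) × 0.902753 = 169.3 W/m².

Q̄ ≈ 169 W/m²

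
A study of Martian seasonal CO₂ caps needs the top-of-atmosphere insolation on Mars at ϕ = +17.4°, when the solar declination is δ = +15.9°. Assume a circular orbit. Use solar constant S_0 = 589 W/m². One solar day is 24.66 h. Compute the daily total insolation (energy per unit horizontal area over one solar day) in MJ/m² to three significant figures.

cos h₀ = −tan(+17.4°) tan(+15.900°) = -0.0893, h₀ = 1.6602 rad.
Bracket: h₀ sin ϕ sin δ + cos ϕ cos δ sin h₀ = 1.6602×0.29904×0.27396 + 0.95424×0.96174×0.99601 = 0.136012 + 0.914069 = 1.050081.
Q̄ = (S_0/π) × [bracket] = (589/π) × 1.050081 = 196.87 W/m².
Daily total = Q̄ × 24.66 h × 3600 s/h = 196.87 × 24.66 × 3600 / 10⁶ = 17.48 MJ/m².

17.5 MJ/m²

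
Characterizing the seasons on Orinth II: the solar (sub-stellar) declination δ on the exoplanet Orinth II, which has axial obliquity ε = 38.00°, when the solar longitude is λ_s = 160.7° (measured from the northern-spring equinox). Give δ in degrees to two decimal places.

δ = +11.74°

sin δ = sin ε · sin λ_s = sin 38.00° × sin 160.7° = 0.203485.
δ = arcsin(0.203485) = +11.74°.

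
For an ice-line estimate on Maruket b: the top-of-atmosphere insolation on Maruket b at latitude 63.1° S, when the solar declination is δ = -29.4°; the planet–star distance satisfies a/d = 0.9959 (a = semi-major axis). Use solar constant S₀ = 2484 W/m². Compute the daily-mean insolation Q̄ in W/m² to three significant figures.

Q̄ ≈ 1.08e+03 W/m²

cos H₀ = −tan(-63.1°) tan(-29.400°) = -1.1107 ≤ −1 ⇒ polar day, H₀ = π.
Bracket: H₀ sin φ sin δ + cos φ cos δ sin H₀ = 3.1416×-0.89180×-0.49090 + 0.45243×0.87121×0.00000 = 1.375344 + 0.000000 = 1.375344.
Inverse-square distance factor (a/d)² = 0.9959² = 0.991817.
Q̄ = (S₀/π) × 0.991817 × [bracket] = (2484/π) × 0.991817 × 1.375344 = 1079 W/m².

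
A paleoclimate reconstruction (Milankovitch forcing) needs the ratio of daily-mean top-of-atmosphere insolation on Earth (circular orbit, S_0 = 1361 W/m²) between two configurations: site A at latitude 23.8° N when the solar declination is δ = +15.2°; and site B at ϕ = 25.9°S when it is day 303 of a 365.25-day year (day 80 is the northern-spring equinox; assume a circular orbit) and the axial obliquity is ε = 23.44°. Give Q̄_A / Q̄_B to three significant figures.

— Configuration A (ϕ=+23.8°):
cos h₀ = −tan(+23.8°) tan(+15.200°) = -0.1198, h₀ = 1.6909 rad.
Bracket: h₀ sin ϕ sin δ + cos ϕ cos δ sin h₀ = 1.6909×0.40355×0.26219 + 0.91496×0.96502×0.99279 = 0.178909 + 0.876589 = 1.055498.
Q̄ = (S_0/π) × [bracket] = (1361/π) × 1.055498 = 457.26 W/m².
— Configuration B (ϕ=-25.9°):
Solar longitude: L_s = 360° × (303 − 80)/365.25 = 219.795°.
sin δ = sin 23.44° × sin 219.795° = -0.25460, so δ = -14.750°.
cos h₀ = −tan(-25.9°) tan(-14.750°) = -0.1278, h₀ = 1.6990 rad.
Bracket: h₀ sin ϕ sin δ + cos ϕ cos δ sin h₀ = 1.6990×-0.43680×-0.25460 + 0.89956×0.96705×0.99179 = 0.188945 + 0.862777 = 1.051722.
Q̄ = (S_0/π) × [bracket] = (1361/π) × 1.051722 = 455.63 W/m².
Ratio Q̄_A / Q̄_B = 457.26 / 455.63 = 1.004.

Q̄_A / Q̄_B ≈ 1.00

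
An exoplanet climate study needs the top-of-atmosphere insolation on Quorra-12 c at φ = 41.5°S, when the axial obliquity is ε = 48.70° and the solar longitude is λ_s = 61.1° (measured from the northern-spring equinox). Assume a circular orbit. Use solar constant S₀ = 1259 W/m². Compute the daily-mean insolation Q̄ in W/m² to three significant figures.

Q̄ ≈ 23.4 W/m²

Solar declination: sin δ = sin ε · sin λ_s = sin 48.70° × sin 61.1° = 0.65771, so δ = +41.125°.
cos H₀ = −tan(-41.5°) tan(+41.125°) = 0.7725, H₀ = 0.6881 rad.
Bracket: H₀ sin φ sin δ + cos φ cos δ sin H₀ = 0.6881×-0.66262×0.65771 + 0.74896×0.75328×0.63504 = -0.299882 + 0.358275 = 0.058393.
Q̄ = (S₀/π) × [bracket] = (1259/π) × 0.058393 = 23.40 W/m².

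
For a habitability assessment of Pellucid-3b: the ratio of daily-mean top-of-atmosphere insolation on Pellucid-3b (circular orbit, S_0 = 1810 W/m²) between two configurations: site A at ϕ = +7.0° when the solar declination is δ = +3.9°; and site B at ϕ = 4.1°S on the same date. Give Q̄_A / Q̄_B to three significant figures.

— Configuration A (ϕ=+7.0°):
cos h₀ = −tan(+7.0°) tan(+3.900°) = -0.0084, h₀ = 1.5792 rad.
Bracket: h₀ sin ϕ sin δ + cos ϕ cos δ sin h₀ = 1.5792×0.12187×0.06802 + 0.99255×0.99768×0.99996 = 0.013091 + 0.990208 = 1.003299.
Q̄ = (S_0/π) × [bracket] = (1810/π) × 1.003299 = 578.04 W/m².
— Configuration B (ϕ=-4.1°):
cos h₀ = −tan(-4.1°) tan(+3.900°) = 0.0049, h₀ = 1.5659 rad.
Bracket: h₀ sin ϕ sin δ + cos ϕ cos δ sin h₀ = 1.5659×-0.07150×0.06802 + 0.99744×0.99768×0.99999 = -0.007616 + 0.995116 = 0.987500.
Q̄ = (S_0/π) × [bracket] = (1810/π) × 0.987500 = 568.94 W/m².
Ratio Q̄_A / Q̄_B = 578.04 / 568.94 = 1.016.

Q̄_A / Q̄_B ≈ 1.02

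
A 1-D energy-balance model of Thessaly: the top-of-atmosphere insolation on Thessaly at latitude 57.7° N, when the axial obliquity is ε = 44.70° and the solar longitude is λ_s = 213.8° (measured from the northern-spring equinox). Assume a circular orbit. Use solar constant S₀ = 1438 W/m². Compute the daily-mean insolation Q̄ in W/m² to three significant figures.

Q̄ ≈ 40.4 W/m²

Solar declination: sin δ = sin ε · sin λ_s = sin 44.70° × sin 213.8° = -0.39130, so δ = -23.035°.
cos H₀ = −tan(+57.7°) tan(-23.035°) = 0.6726, H₀ = 0.8331 rad.
Bracket: H₀ sin φ sin δ + cos φ cos δ sin H₀ = 0.8331×0.84526×-0.39130 + 0.53435×0.92027×0.74001 = -0.275548 + 0.363897 = 0.088349.
Q̄ = (S₀/π) × [bracket] = (1438/π) × 0.088349 = 40.44 W/m².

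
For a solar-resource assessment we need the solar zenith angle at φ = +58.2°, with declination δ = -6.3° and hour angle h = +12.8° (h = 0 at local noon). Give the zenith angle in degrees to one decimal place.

θ_z = 65.3°

cos θ_z = sin φ sin δ + cos φ cos δ cos h = -0.093262 + 0.510757 = 0.417495.
θ_z = arccos(0.417495) = 65.3°.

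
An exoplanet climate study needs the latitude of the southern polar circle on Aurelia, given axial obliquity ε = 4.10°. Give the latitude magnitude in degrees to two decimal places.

85.90°

The polar circle is the lowest latitude that experiences at least one full rotation of continuous darkness at the northern-summer solstice; it lies at |φ| = 90° − ε = 90° − 4.10° = 85.90°.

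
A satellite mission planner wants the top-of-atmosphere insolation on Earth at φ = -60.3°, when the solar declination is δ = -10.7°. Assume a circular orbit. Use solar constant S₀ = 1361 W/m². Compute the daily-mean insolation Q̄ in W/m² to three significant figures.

Q̄ ≈ 332 W/m²

cos H₀ = −tan(-60.3°) tan(-10.700°) = -0.3313, H₀ = 1.9084 rad.
Bracket: H₀ sin φ sin δ + cos φ cos δ sin H₀ = 1.9084×-0.86863×-0.18567 + 0.49546×0.98261×0.94354 = 0.307784 + 0.459357 = 0.767141.
Q̄ = (S₀/π) × [bracket] = (1361/π) × 0.767141 = 332.3 W/m².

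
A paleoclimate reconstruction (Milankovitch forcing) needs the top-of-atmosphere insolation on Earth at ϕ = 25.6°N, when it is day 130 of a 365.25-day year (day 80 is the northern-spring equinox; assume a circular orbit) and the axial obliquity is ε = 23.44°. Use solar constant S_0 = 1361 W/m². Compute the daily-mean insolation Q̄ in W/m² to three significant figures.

Q̄ ≈ 465 W/m²

Solar longitude: L_s = 360° × (130 − 80)/365.25 = 49.281°.
sin δ = sin 23.44° × sin 49.281° = 0.30149, so δ = +17.547°.
cos h₀ = −tan(+25.6°) tan(+17.547°) = -0.1515, h₀ = 1.7229 rad.
Bracket: h₀ sin ϕ sin δ + cos ϕ cos δ sin h₀ = 1.7229×0.43209×0.30149 + 0.90183×0.95347×0.98846 = 0.224444 + 0.849945 = 1.074389.
Q̄ = (S_0/π) × [bracket] = (1361/π) × 1.074389 = 465.4 W/m².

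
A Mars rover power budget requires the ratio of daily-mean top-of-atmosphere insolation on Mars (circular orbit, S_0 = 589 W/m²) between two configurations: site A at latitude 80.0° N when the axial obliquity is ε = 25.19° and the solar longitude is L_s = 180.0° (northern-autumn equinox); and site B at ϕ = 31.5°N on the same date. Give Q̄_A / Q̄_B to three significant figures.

— Configuration A (ϕ=+80.0°):
Solar declination: sin δ = sin ε · sin L_s = sin 25.19° × sin 180.0° = 0.00000, so δ = +0.000°.
cos h₀ = −tan(+80.0°) tan(+0.000°) = -0.0000, h₀ = 1.5708 rad.
Bracket: h₀ sin ϕ sin δ + cos ϕ cos δ sin h₀ = 1.5708×0.98481×0.00000 + 0.17365×1.00000×1.00000 = 0.000000 + 0.173650 = 0.173650.
Q̄ = (S_0/π) × [bracket] = (589/π) × 0.173650 = 32.557 W/m².
— Configuration B (ϕ=+31.5°):
cos h₀ = −tan(+31.5°) tan(+0.000°) = -0.0000, h₀ = 1.5708 rad.
Bracket: h₀ sin ϕ sin δ + cos ϕ cos δ sin h₀ = 1.5708×0.52250×0.00000 + 0.85264×1.00000×1.00000 = 0.000000 + 0.852640 = 0.852640.
Q̄ = (S_0/π) × [bracket] = (589/π) × 0.852640 = 159.86 W/m².
Ratio Q̄_A / Q̄_B = 32.557 / 159.86 = 0.2037.

Q̄_A / Q̄_B ≈ 0.204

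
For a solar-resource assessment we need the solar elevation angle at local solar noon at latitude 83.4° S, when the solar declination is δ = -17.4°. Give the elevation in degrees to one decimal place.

At local noon the hour angle is zero, so the zenith angle equals |φ − δ| = |-83.4° − (-17.400°)| = 66.000°.
Elevation = 90° − 66.000° = 24.0°.

24.0°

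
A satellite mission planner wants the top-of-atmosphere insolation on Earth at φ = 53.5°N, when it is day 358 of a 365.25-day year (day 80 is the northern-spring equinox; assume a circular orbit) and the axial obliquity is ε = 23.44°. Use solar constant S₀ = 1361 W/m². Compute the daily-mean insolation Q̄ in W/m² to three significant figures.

Solar longitude: λ_s = 360° × (358 − 80)/365.25 = 274.004°.
sin δ = sin 23.44° × sin 274.004° = -0.39682, so δ = -23.379°.
cos H₀ = −tan(+53.5°) tan(-23.379°) = 0.5842, H₀ = 0.9469 rad.
Bracket: H₀ sin φ sin δ + cos φ cos δ sin H₀ = 0.9469×0.80386×-0.39682 + 0.59482×0.91790×0.81158 = -0.302049 + 0.443111 = 0.141062.
Q̄ = (S₀/π) × [bracket] = (1361/π) × 0.141062 = 61.11 W/m².

Q̄ ≈ 61.1 W/m²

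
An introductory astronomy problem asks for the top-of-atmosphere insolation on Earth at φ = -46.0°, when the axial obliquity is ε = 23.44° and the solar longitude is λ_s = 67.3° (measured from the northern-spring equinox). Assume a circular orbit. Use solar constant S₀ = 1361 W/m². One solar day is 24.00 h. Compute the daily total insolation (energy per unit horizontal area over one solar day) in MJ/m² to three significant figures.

10.7 MJ/m²

Solar declination: sin δ = sin ε · sin λ_s = sin 23.44° × sin 67.3° = 0.36698, so δ = +21.529°.
cos H₀ = −tan(-46.0°) tan(+21.529°) = 0.4085, H₀ = 1.1500 rad.
Bracket: H₀ sin φ sin δ + cos φ cos δ sin H₀ = 1.1500×-0.71934×0.36698 + 0.69466×0.93023×0.91275 = -0.303581 + 0.589813 = 0.286232.
Q̄ = (S₀/π) × [bracket] = (1361/π) × 0.286232 = 124.00 W/m².
Daily total = Q̄ × 24.00 h × 3600 s/h = 124.00 × 24.00 × 3600 / 10⁶ = 10.71 MJ/m².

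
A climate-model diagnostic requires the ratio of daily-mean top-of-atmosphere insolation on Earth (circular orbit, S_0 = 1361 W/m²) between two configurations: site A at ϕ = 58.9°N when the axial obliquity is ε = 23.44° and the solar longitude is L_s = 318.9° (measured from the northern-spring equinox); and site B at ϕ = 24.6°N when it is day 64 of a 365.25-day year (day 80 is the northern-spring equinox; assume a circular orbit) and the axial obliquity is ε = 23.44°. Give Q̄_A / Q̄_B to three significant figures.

Q̄_A / Q̄_B ≈ 0.237

— Configuration A (ϕ=+58.9°):
Solar declination: sin δ = sin ε · sin L_s = sin 23.44° × sin 318.9° = -0.26150, so δ = -15.159°.
cos h₀ = −tan(+58.9°) tan(-15.159°) = 0.4491, h₀ = 1.1050 rad.
Bracket: h₀ sin ϕ sin δ + cos ϕ cos δ sin h₀ = 1.1050×0.85627×-0.26150 + 0.51653×0.96520×0.89347 = -0.247426 + 0.445444 = 0.198018.
Q̄ = (S_0/π) × [bracket] = (1361/π) × 0.198018 = 85.785 W/m².
— Configuration B (ϕ=+24.6°):
Solar longitude: L_s = 360° × (64 − 80)/365.25 = -15.770°, i.e. -15.770° + 360° = 344.230°.
sin δ = sin 23.44° × sin 344.230° = -0.10811, so δ = -6.206°.
cos h₀ = −tan(+24.6°) tan(-6.206°) = 0.0498, h₀ = 1.5210 rad.
Bracket: h₀ sin ϕ sin δ + cos ϕ cos δ sin h₀ = 1.5210×0.41628×-0.10811 + 0.90924×0.99414×0.99876 = -0.068451 + 0.902791 = 0.834340.
Q̄ = (S_0/π) × [bracket] = (1361/π) × 0.834340 = 361.45 W/m².
Ratio Q̄_A / Q̄_B = 85.785 / 361.45 = 0.2373.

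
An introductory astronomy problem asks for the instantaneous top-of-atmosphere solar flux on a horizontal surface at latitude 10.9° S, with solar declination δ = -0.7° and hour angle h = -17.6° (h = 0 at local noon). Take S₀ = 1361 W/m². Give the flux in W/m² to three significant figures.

1.28e+03 W/m²

cos θ_z = sin φ sin δ + cos φ cos δ cos h = 0.002310 + 0.935924 = 0.938234.
Flux = S₀ · cos θ_z = 1361 × 0.938234 = 1277 W/m².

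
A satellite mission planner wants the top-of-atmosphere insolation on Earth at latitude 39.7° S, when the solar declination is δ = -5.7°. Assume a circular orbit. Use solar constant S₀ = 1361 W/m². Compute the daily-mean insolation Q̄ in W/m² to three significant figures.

Q̄ ≈ 376 W/m²

cos H₀ = −tan(-39.7°) tan(-5.700°) = -0.0829, H₀ = 1.6538 rad.
Bracket: H₀ sin φ sin δ + cos φ cos δ sin H₀ = 1.6538×-0.63877×-0.09932 + 0.76940×0.99506×0.99656 = 0.104921 + 0.762966 = 0.867887.
Q̄ = (S₀/π) × [bracket] = (1361/π) × 0.867887 = 376.0 W/m².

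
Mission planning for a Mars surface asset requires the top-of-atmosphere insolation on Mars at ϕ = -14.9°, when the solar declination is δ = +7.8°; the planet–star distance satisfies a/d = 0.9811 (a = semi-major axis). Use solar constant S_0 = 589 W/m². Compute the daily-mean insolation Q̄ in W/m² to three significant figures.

Q̄ ≈ 163 W/m²

cos h₀ = −tan(-14.9°) tan(+7.800°) = 0.0364, h₀ = 1.5343 rad.
Bracket: h₀ sin ϕ sin δ + cos ϕ cos δ sin h₀ = 1.5343×-0.25713×0.13572 + 0.96638×0.99075×0.99934 = -0.053544 + 0.956809 = 0.903265.
Inverse-square distance factor (a/d)² = 0.9811² = 0.962557.
Q̄ = (S_0/π) × 0.962557 × [bracket] = (589/π) × 0.962557 × 0.903265 = 163.0 W/m².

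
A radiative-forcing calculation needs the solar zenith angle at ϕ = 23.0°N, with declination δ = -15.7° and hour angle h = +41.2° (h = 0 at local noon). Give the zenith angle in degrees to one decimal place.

cos θ_z = sin ϕ sin δ + cos ϕ cos δ cos h = -0.105732 + 0.666762 = 0.561030.
θ_z = arccos(0.561030) = 55.9°.

θ_z = 55.9°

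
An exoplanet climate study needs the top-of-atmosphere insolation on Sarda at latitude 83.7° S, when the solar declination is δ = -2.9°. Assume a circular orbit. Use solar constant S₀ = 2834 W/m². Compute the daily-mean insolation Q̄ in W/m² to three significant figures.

Q̄ ≈ 181 W/m²

cos H₀ = −tan(-83.7°) tan(-2.900°) = -0.4589, H₀ = 2.0475 rad.
Bracket: H₀ sin φ sin δ + cos φ cos δ sin H₀ = 2.0475×-0.99396×-0.05059 + 0.10973×0.99872×0.88851 = 0.102957 + 0.097371 = 0.200328.
Q̄ = (S₀/π) × [bracket] = (2834/π) × 0.200328 = 180.7 W/m².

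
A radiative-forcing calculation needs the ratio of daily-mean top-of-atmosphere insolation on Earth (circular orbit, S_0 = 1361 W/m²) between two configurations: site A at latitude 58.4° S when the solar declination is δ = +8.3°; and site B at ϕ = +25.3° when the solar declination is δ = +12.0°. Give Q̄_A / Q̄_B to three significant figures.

— Configuration A (ϕ=-58.4°):
cos h₀ = −tan(-58.4°) tan(+8.300°) = 0.2371, h₀ = 1.3314 rad.
Bracket: h₀ sin ϕ sin δ + cos ϕ cos δ sin h₀ = 1.3314×-0.85173×0.14436 + 0.52399×0.98953×0.97148 = -0.163703 + 0.503716 = 0.340013.
Q̄ = (S_0/π) × [bracket] = (1361/π) × 0.340013 = 147.30 W/m².
— Configuration B (ϕ=+25.3°):
cos h₀ = −tan(+25.3°) tan(+12.000°) = -0.1005, h₀ = 1.6714 rad.
Bracket: h₀ sin ϕ sin δ + cos ϕ cos δ sin h₀ = 1.6714×0.42736×0.20791 + 0.90408×0.97815×0.99494 = 0.148508 + 0.879851 = 1.028359.
Q̄ = (S_0/π) × [bracket] = (1361/π) × 1.028359 = 445.51 W/m².
Ratio Q̄_A / Q̄_B = 147.30 / 445.51 = 0.3306.

Q̄_A / Q̄_B ≈ 0.331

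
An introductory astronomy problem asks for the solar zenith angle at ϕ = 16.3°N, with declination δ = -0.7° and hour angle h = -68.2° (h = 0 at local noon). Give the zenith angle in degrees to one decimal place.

cos θ_z = sin ϕ sin δ + cos ϕ cos δ cos h = -0.003429 + 0.356414 = 0.352985.
θ_z = arccos(0.352985) = 69.3°.

θ_z = 69.3°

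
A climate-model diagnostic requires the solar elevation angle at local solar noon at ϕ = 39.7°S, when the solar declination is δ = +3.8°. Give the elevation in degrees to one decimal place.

At local noon the hour angle is zero, so the zenith angle equals |ϕ − δ| = |-39.7° − (+3.800°)| = 43.500°.
Elevation = 90° − 43.500° = 46.5°.

46.5°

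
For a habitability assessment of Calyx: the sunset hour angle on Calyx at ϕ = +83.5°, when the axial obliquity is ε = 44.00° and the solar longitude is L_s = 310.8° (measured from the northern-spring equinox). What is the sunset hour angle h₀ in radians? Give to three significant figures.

h₀ = 0.00 rad

Solar declination: sin δ = sin ε · sin L_s = sin 44.00° × sin 310.8° = -0.52585, so δ = -31.726°.
cos h₀ = −tan ϕ · tan δ = 5.4262 ≥ 1, so the host star never rises (polar night) and h₀ = 0.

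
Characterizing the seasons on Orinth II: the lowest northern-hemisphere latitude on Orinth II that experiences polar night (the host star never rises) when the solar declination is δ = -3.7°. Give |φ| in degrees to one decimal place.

Polar night requires cos H₀ = −tan φ tan δ ≥ 1, i.e. tan φ tan δ ≤ −1.
The boundary is |tan φ| · |tan δ| = 1, so |φ| = 90° − |δ| = 90° − 3.7° = 86.3° in the northern hemisphere.

|φ| = 86.3°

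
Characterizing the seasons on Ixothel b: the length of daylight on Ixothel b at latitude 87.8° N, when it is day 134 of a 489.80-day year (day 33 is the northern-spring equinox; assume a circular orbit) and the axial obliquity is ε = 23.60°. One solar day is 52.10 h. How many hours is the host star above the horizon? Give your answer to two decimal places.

52.10 h

Solar longitude: λ_s = 360° × (134 − 33)/489.80 = 74.234°.
sin δ = sin 23.60° × sin 74.234° = 0.38529, so δ = +22.662°.
Sunrise equation: cos H₀ = −tan φ · tan δ = -10.8684 ≤ −1, so the host star never sets (polar day) and H₀ = π.
Daylight = 2H₀/(2π) × 52.10 h = (3.1416/π) × 52.10 = 52.10 h.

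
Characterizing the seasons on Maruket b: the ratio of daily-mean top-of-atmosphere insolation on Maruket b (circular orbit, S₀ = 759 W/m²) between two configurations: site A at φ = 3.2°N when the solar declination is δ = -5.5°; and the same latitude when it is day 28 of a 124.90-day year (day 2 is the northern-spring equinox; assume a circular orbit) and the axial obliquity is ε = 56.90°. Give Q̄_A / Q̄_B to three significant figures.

Q̄_A / Q̄_B ≈ 1.49

— Configuration A (φ=+3.2°):
cos H₀ = −tan(+3.2°) tan(-5.500°) = 0.0054, H₀ = 1.5654 rad.
Bracket: H₀ sin φ sin δ + cos φ cos δ sin H₀ = 1.5654×0.05582×-0.09585 + 0.99844×0.99540×0.99999 = -0.008375 + 0.993837 = 0.985462.
Q̄ = (S₀/π) × [bracket] = (759/π) × 0.985462 = 238.08 W/m².
— Configuration B (φ=+3.2°):
Solar longitude: λ_s = 360° × (28 − 2)/124.90 = 74.940°.
sin δ = sin 56.90° × sin 74.940° = 0.80895, so δ = +53.993°.
cos H₀ = −tan(+3.2°) tan(+53.993°) = -0.0769, H₀ = 1.6478 rad.
Bracket: H₀ sin φ sin δ + cos φ cos δ sin H₀ = 1.6478×0.05582×0.80895 + 0.99844×0.58788×0.99704 = 0.074407 + 0.585225 = 0.659632.
Q̄ = (S₀/π) × [bracket] = (759/π) × 0.659632 = 159.37 W/m².
Ratio Q̄_A / Q̄_B = 238.08 / 159.37 = 1.494.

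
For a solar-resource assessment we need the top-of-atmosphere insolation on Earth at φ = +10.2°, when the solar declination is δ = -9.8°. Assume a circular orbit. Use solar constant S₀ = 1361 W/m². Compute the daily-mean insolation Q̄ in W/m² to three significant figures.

Q̄ ≈ 400 W/m²

cos H₀ = −tan(+10.2°) tan(-9.800°) = 0.0311, H₀ = 1.5397 rad.
Bracket: H₀ sin φ sin δ + cos φ cos δ sin H₀ = 1.5397×0.17708×-0.17021 + 0.98420×0.98541×0.99952 = -0.046408 + 0.969375 = 0.922967.
Q̄ = (S₀/π) × [bracket] = (1361/π) × 0.922967 = 399.8 W/m².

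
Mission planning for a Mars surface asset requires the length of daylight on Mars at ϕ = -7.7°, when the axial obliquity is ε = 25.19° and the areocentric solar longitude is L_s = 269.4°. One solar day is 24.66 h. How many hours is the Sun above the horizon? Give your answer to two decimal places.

sin δ = sin 25.19° × sin 269.4° = -0.42560, so δ = -25.189°.
cos h₀ = −tan ϕ · tan δ = −tan(-7.7°) × tan(-25.189°) = -0.0636, so h₀ = 1.6344 rad = 93.65°.
Daylight = 2h₀/(2π) × 24.66 h = (1.6344/π) × 24.66 = 12.83 h.

12.83 h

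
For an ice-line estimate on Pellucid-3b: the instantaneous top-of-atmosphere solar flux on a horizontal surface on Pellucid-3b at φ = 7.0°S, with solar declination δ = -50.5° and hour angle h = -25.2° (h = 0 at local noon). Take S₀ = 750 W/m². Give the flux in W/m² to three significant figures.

499 W/m²

cos θ_z = sin φ sin δ + cos φ cos δ cos h = 0.094037 + 0.571251 = 0.665288.
Flux = S₀ · cos θ_z = 750 × 0.665288 = 499.0 W/m².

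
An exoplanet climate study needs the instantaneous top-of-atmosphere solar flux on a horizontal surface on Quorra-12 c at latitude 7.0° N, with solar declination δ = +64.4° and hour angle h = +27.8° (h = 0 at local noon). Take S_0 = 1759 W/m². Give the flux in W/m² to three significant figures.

cos θ_z = sin ϕ sin δ + cos ϕ cos δ cos h = 0.109906 + 0.379366 = 0.489272.
Flux = S_0 · cos θ_z = 1759 × 0.489272 = 860.6 W/m².

861 W/m²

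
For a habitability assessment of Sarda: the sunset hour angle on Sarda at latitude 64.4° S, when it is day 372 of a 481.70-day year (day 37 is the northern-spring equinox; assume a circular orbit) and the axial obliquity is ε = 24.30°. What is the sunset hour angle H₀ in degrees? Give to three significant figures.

Solar longitude: λ_s = 360° × (372 − 37)/481.70 = 250.363°.
sin δ = sin 24.30° × sin 250.363° = -0.38758, so δ = -22.804°.
cos H₀ = −tan φ · tan δ = −tan(-64.4°) × tan(-22.804°) = -0.8775, so H₀ = 2.6415 rad = 151.35°.

H₀ = 151°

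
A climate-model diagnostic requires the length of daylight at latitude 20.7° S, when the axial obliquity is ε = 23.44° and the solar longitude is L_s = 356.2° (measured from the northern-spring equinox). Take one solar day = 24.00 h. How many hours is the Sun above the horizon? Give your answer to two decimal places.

Solar declination: sin δ = sin ε · sin L_s = sin 23.44° × sin 356.2° = -0.02636, so δ = -1.511°.
cos h₀ = −tan ϕ · tan δ = −tan(-20.7°) × tan(-1.511°) = -0.0100, so h₀ = 1.5808 rad = 90.57°.
Daylight = 2h₀/(2π) × 24.00 h = (1.5808/π) × 24.00 = 12.08 h.

12.08 h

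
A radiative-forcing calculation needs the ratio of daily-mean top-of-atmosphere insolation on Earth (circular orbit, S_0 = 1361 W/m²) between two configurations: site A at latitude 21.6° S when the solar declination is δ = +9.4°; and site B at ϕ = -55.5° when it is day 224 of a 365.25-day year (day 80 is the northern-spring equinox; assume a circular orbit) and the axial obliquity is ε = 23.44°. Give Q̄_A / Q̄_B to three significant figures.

— Configuration A (ϕ=-21.6°):
cos h₀ = −tan(-21.6°) tan(+9.400°) = 0.0655, h₀ = 1.5052 rad.
Bracket: h₀ sin ϕ sin δ + cos ϕ cos δ sin h₀ = 1.5052×-0.36812×0.16333 + 0.92978×0.98657×0.99785 = -0.090500 + 0.915321 = 0.824821.
Q̄ = (S_0/π) × [bracket] = (1361/π) × 0.824821 = 357.33 W/m².
— Configuration B (ϕ=-55.5°):
Solar longitude: L_s = 360° × (224 − 80)/365.25 = 141.930°.
sin δ = sin 23.44° × sin 141.930° = 0.24528, so δ = +14.199°.
cos h₀ = −tan(-55.5°) tan(+14.199°) = 0.3681, h₀ = 1.1938 rad.
Bracket: h₀ sin ϕ sin δ + cos ϕ cos δ sin h₀ = 1.1938×-0.82413×0.24528 + 0.56641×0.96945×0.92977 = -0.241318 + 0.510542 = 0.269224.
Q̄ = (S_0/π) × [bracket] = (1361/π) × 0.269224 = 116.63 W/m².
Ratio Q̄_A / Q̄_B = 357.33 / 116.63 = 3.064.

Q̄_A / Q̄_B ≈ 3.06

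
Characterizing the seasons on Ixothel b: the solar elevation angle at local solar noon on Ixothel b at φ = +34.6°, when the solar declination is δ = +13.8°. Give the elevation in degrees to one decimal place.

69.2°

At local noon the hour angle is zero, so the zenith angle equals |φ − δ| = |+34.6° − (+13.800°)| = 20.800°.
Elevation = 90° − 20.800° = 69.2°.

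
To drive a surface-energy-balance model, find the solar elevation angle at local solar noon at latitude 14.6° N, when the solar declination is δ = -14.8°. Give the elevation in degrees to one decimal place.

At local noon the hour angle is zero, so the zenith angle equals |ϕ − δ| = |+14.6° − (-14.800°)| = 29.400°.
Elevation = 90° − 29.400° = 60.6°.

60.6°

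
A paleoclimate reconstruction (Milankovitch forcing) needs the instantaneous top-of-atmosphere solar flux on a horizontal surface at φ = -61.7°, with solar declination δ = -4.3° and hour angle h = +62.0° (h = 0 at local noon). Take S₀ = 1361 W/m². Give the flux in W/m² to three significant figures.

cos θ_z = sin φ sin δ + cos φ cos δ cos h = 0.066017 + 0.221944 = 0.287961.
Flux = S₀ · cos θ_z = 1361 × 0.287961 = 391.9 W/m².

392 W/m²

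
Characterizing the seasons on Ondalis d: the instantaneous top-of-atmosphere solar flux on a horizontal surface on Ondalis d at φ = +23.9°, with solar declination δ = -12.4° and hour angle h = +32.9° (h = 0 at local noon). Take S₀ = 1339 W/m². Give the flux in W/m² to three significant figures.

cos θ_z = sin φ sin δ + cos φ cos δ cos h = -0.086998 + 0.749719 = 0.662721.
Flux = S₀ · cos θ_z = 1339 × 0.662721 = 887.4 W/m².

887 W/m²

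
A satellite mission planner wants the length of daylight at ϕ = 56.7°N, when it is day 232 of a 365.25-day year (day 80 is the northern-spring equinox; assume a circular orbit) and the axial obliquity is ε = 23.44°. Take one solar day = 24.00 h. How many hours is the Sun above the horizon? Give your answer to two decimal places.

Solar longitude: L_s = 360° × (232 − 80)/365.25 = 149.815°.
sin δ = sin 23.44° × sin 149.815° = 0.20000, so δ = +11.537°.
cos h₀ = −tan ϕ · tan δ = −tan(+56.7°) × tan(+11.537°) = -0.3108, so h₀ = 1.8868 rad = 108.10°.
Daylight = 2h₀/(2π) × 24.00 h = (1.8868/π) × 24.00 = 14.41 h.

14.41 h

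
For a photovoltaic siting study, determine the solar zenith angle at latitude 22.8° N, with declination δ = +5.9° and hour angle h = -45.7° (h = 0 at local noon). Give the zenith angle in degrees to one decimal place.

θ_z = 47.1°

cos θ_z = sin ϕ sin δ + cos ϕ cos δ cos h = 0.039834 + 0.640433 = 0.680267.
θ_z = arccos(0.680267) = 47.1°.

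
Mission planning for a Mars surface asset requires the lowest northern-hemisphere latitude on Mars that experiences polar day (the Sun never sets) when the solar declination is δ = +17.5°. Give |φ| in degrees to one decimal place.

|φ| = 72.5°

Polar day requires cos H₀ = −tan φ tan δ ≤ −1, i.e. tan φ tan δ ≥ 1.
The boundary is |tan φ| · |tan δ| = 1, so |φ| = 90° − |δ| = 90° − 17.5° = 72.5° in the northern hemisphere.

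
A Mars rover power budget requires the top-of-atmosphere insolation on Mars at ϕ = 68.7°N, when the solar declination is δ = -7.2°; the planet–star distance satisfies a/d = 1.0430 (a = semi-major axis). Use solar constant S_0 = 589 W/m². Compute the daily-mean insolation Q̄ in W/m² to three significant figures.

Q̄ ≈ 40.0 W/m²

cos h₀ = −tan(+68.7°) tan(-7.200°) = 0.3240, h₀ = 1.2408 rad.
Bracket: h₀ sin ϕ sin δ + cos ϕ cos δ sin h₀ = 1.2408×0.93169×-0.12533 + 0.36325×0.99211×0.94605 = -0.144887 + 0.340941 = 0.196054.
Inverse-square distance factor (a/d)² = 1.0430² = 1.087849.
Q̄ = (S_0/π) × 1.087849 × [bracket] = (589/π) × 1.087849 × 0.196054 = 39.99 W/m².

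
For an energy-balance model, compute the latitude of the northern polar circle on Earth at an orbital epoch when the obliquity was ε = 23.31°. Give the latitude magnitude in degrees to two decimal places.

The polar circle is the lowest latitude that experiences at least one full rotation of continuous daylight at the northern-summer solstice; it lies at |φ| = 90° − ε = 90° − 23.31° = 66.69°.

66.69°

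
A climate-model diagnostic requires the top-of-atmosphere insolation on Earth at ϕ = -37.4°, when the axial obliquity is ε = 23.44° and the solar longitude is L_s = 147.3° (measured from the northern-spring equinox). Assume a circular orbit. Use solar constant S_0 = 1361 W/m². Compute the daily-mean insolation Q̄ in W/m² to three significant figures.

Q̄ ≈ 252 W/m²

Solar declination: sin δ = sin ε · sin L_s = sin 23.44° × sin 147.3° = 0.21490, so δ = +12.410°.
cos h₀ = −tan(-37.4°) tan(+12.410°) = 0.1682, h₀ = 1.4018 rad.
Bracket: h₀ sin ϕ sin δ + cos ϕ cos δ sin h₀ = 1.4018×-0.60738×0.21490 + 0.79441×0.97664×0.98575 = -0.182971 + 0.764797 = 0.581826.
Q̄ = (S_0/π) × [bracket] = (1361/π) × 0.581826 = 252.1 W/m².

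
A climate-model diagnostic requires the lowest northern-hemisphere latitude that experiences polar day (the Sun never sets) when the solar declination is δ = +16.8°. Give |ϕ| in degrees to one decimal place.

|ϕ| = 73.2°

Polar day requires cos h₀ = −tan ϕ tan δ ≤ −1, i.e. tan ϕ tan δ ≥ 1.
The boundary is |tan ϕ| · |tan δ| = 1, so |ϕ| = 90° − |δ| = 90° − 16.8° = 73.2° in the northern hemisphere.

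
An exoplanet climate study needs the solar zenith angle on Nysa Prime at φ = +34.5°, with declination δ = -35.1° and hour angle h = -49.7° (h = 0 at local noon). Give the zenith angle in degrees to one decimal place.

θ_z = 83.7°

cos θ_z = sin φ sin δ + cos φ cos δ cos h = -0.325687 + 0.436104 = 0.110417.
θ_z = arccos(0.110417) = 83.7°.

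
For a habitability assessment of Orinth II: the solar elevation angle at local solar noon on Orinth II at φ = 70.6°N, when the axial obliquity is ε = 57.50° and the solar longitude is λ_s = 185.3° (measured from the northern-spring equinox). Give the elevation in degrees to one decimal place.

14.9°

Solar declination: sin δ = sin ε · sin λ_s = sin 57.50° × sin 185.3° = -0.07790, so δ = -4.468°.
At local noon the hour angle is zero, so the zenith angle equals |φ − δ| = |+70.6° − (-4.468°)| = 75.068°.
Elevation = 90° − 75.068° = 14.9°.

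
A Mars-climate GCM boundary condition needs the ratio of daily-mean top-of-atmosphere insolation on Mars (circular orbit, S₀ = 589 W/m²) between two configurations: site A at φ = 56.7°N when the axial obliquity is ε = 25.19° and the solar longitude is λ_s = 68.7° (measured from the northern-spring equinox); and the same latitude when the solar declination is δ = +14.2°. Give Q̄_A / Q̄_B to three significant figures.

— Configuration A (φ=+56.7°):
Solar declination: sin δ = sin ε · sin λ_s = sin 25.19° × sin 68.7° = 0.39655, so δ = +23.363°.
cos H₀ = −tan(+56.7°) tan(+23.363°) = -0.6576, H₀ = 2.2884 rad.
Bracket: H₀ sin φ sin δ + cos φ cos δ sin H₀ = 2.2884×0.83581×0.39655 + 0.54902×0.91801×0.75337 = 0.758468 + 0.379703 = 1.138171.
Q̄ = (S₀/π) × [bracket] = (589/π) × 1.138171 = 213.39 W/m².
— Configuration B (φ=+56.7°):
cos H₀ = −tan(+56.7°) tan(+14.200°) = -0.3852, H₀ = 1.9662 rad.
Bracket: H₀ sin φ sin δ + cos φ cos δ sin H₀ = 1.9662×0.83581×0.24531 + 0.54902×0.96945×0.92283 = 0.403135 + 0.491174 = 0.894309.
Q̄ = (S₀/π) × [bracket] = (589/π) × 0.894309 = 167.67 W/m².
Ratio Q̄_A / Q̄_B = 213.39 / 167.67 = 1.273.

Q̄_A / Q̄_B ≈ 1.27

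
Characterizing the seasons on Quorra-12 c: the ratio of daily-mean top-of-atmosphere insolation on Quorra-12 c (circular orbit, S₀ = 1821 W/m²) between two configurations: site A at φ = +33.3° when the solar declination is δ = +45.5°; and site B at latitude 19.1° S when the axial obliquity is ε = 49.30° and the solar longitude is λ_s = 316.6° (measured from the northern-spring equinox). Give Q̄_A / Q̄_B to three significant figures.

— Configuration A (φ=+33.3°):
cos H₀ = −tan(+33.3°) tan(+45.500°) = -0.6684, H₀ = 2.3029 rad.
Bracket: H₀ sin φ sin δ + cos φ cos δ sin H₀ = 2.3029×0.54902×0.71325 + 0.83581×0.70091×0.74376 = 0.901789 + 0.435715 = 1.337504.
Q̄ = (S₀/π) × [bracket] = (1821/π) × 1.337504 = 775.27 W/m².
— Configuration B (φ=-19.1°):
Solar declination: sin δ = sin ε · sin λ_s = sin 49.30° × sin 316.6° = -0.52090, so δ = -31.393°.
cos H₀ = −tan(-19.1°) tan(-31.393°) = -0.2113, H₀ = 1.7837 rad.
Bracket: H₀ sin φ sin δ + cos φ cos δ sin H₀ = 1.7837×-0.32722×-0.52090 + 0.94495×0.85361×0.97742 = 0.304030 + 0.788405 = 1.092435.
Q̄ = (S₀/π) × [bracket] = (1821/π) × 1.092435 = 633.22 W/m².
Ratio Q̄_A / Q̄_B = 775.27 / 633.22 = 1.224.

Q̄_A / Q̄_B ≈ 1.22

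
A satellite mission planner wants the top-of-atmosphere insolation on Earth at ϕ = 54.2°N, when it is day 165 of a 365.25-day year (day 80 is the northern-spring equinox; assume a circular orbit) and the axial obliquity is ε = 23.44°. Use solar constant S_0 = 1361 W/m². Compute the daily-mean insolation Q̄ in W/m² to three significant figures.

Q̄ ≈ 494 W/m²

Solar longitude: L_s = 360° × (165 − 80)/365.25 = 83.778°.
sin δ = sin 23.44° × sin 83.778° = 0.39545, so δ = +23.294°.
cos h₀ = −tan(+54.2°) tan(+23.294°) = -0.5970, h₀ = 2.2105 rad.
Bracket: h₀ sin ϕ sin δ + cos ϕ cos δ sin h₀ = 2.2105×0.81106×0.39545 + 0.58496×0.91849×0.80227 = 0.708982 + 0.431044 = 1.140026.
Q̄ = (S_0/π) × [bracket] = (1361/π) × 1.140026 = 493.9 W/m².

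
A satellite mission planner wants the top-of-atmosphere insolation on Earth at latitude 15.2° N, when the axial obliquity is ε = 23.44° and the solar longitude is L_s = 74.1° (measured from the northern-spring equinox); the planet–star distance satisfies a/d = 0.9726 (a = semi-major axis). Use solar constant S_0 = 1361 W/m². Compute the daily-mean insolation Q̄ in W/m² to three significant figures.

Q̄ ≈ 432 W/m²

Solar declination: sin δ = sin ε · sin L_s = sin 23.44° × sin 74.1° = 0.38257, so δ = +22.493°.
cos h₀ = −tan(+15.2°) tan(+22.493°) = -0.1125, h₀ = 1.6835 rad.
Bracket: h₀ sin ϕ sin δ + cos ϕ cos δ sin h₀ = 1.6835×0.26219×0.38257 + 0.96502×0.92393×0.99365 = 0.168865 + 0.885949 = 1.054814.
Inverse-square distance factor (a/d)² = 0.9726² = 0.945951.
Q̄ = (S_0/π) × 0.945951 × [bracket] = (1361/π) × 0.945951 × 1.054814 = 432.3 W/m².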